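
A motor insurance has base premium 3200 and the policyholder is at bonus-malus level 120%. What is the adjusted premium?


adjusted = base * BM_level / 100
= 3200 * 120 / 100
= 3200 * 1.2
= 3840.0


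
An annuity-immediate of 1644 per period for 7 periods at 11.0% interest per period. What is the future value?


FV = PMT * ((1+i)^n - 1) / i
= 1644 * ((1.11)^7 - 1) / 0.11
= 1644 * (2.07616 - 1) / 0.11
= 16083.7026


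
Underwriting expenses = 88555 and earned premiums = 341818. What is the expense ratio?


Expense ratio = expenses / premiums
= 88555 / 341818
= 0.2591


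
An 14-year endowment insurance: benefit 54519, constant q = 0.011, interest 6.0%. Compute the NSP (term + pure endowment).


Term component = 5246.6188
Pure endowment = 14_p_x * v^14 * benefit = 0.856541 * 0.442301 * 54519 = 20654.4602
NSP = 25901.0791


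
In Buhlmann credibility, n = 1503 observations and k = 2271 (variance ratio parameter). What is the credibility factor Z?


Z = n / (n + k)
= 1503 / (1503 + 2271)
= 1503 / 3774
= 0.3983


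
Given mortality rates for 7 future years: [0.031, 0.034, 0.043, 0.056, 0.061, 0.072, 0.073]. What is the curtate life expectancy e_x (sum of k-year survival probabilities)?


e_x = sum_{k=1}^{n} k_p_x
k_p_x values:
  1_p_x = 0.969
  2_p_x = 0.936054
  3_p_x = 0.895804
  4_p_x = 0.845639
  5_p_x = 0.794055
  6_p_x = 0.736883
  7_p_x = 0.68309
e_x = 5.8605


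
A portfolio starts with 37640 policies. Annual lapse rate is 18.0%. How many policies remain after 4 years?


remaining = initial * (1 - lapse)^years
= 37640 * (1 - 0.18)^4
= 37640 * 0.452122
= 17017.863


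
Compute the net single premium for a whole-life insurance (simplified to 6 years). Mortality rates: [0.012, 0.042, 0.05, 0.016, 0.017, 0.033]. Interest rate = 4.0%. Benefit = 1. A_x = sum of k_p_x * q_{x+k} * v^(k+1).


v = 0.961538
Year 0: k_p_x=1.0, q=0.012, term=0.011538
Year 1: k_p_x=0.988, q=0.042, term=0.038365
Year 2: k_p_x=0.946504, q=0.05, term=0.042072
Year 3: k_p_x=0.899179, q=0.016, term=0.012298
Year 4: k_p_x=0.884792, q=0.017, term=0.012363
Year 5: k_p_x=0.86975, q=0.033, term=0.022683
A_x = 0.1393


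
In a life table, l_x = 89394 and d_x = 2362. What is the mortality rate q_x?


q_x = d_x / l_x
= 2362 / 89394
= 0.0264


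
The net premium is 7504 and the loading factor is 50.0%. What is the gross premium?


Gross = net * (1 + loading)
= 7504 * (1 + 0.5)
= 7504 * 1.5
= 11256.0


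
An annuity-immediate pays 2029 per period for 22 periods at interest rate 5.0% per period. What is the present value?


PV = PMT * (1 - (1+i)^(-n)) / i
= 2029 * (1 - (1+0.05)^(-22)) / 0.05
= 2029 * (1 - 0.34185) / 0.05
= 2029 * 13.163003
= 26707.7322


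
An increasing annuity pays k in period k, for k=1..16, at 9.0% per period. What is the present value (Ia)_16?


(Ia)_n = sum_{k=1}^{n} k * v^k, v = 1/(1+i)
v = 0.917431
Sum computed term by term:
(Ia)_16 = 55.8975


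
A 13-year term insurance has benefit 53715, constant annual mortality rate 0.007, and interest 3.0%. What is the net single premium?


NSP = benefit * sum_{k=0}^{n-1} k_p_x * q * v^(k+1)
With constant q=0.007, v=0.970874
Sum = 0.071604
NSP = 53715 * 0.071604
= 3846.2088


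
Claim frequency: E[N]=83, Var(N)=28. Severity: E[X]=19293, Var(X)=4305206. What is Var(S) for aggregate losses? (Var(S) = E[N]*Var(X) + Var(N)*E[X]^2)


Var(S) = E[N]*Var(X) + Var(N)*E[X]^2
= 83*4305206 + 28*19293^2
= 357332098 + 10422155772
= 1.0779e+10


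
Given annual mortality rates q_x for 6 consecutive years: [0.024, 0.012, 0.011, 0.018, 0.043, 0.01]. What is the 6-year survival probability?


p_k = 1 - q_k for each year
Survival = product of (1 - q_k)
= 0.976 * 0.988 * 0.989 * 0.982 * 0.957 * 0.99
= 0.8873


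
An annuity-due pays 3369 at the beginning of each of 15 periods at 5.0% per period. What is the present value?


PV_due = PMT * (1-(1+i)^(-n))/i * (1+i)
PV_immediate = 34969.0679
PV_due = 34969.0679 * 1.05
= 36717.5213


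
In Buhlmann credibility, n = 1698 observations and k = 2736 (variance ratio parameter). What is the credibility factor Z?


Z = n / (n + k)
= 1698 / (1698 + 2736)
= 1698 / 4434
= 0.3829


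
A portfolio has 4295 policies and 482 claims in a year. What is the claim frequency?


frequency = claims / policies
= 482 / 4295
= 0.1122


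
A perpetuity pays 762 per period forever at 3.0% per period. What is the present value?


PV = PMT / i
= 762 / 0.03
= 25400.0


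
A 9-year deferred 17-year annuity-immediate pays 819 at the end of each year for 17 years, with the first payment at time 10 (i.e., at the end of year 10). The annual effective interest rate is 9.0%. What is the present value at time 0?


PV at time 9 of the 17-year annuity-immediate:
a_n = 819 * (1-(1+0.09)^(-17))/0.09 = 6997.2341
Discount back 9 years to time 0:
PV = 6997.2341 * (1+0.09)^(-9)
= 6997.2341 * 0.460428
= 3221.721


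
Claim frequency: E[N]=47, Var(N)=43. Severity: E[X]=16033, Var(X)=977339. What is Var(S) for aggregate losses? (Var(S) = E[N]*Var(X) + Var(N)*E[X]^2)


Var(S) = E[N]*Var(X) + Var(N)*E[X]^2
= 47*977339 + 43*16033^2
= 45934933 + 11053454827
= 1.1099e+10


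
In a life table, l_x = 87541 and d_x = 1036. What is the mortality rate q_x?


q_x = d_x / l_x
= 1036 / 87541
= 0.0118


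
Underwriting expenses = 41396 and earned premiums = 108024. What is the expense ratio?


Expense ratio = expenses / premiums
= 41396 / 108024
= 0.3832


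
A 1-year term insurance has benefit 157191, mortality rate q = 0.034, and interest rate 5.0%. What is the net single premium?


NSP = benefit * q * v
v = 1/(1+i) = 0.952381
NSP = 157191 * 0.034 * 0.952381
= 5089.9943


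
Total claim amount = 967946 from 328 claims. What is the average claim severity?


severity = total / number
= 967946 / 328
= 2951.0549


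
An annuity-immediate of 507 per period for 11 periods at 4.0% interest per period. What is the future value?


FV = PMT * ((1+i)^n - 1) / i
= 507 * ((1.04)^11 - 1) / 0.04
= 507 * (1.539454 - 1) / 0.04
= 6837.5802


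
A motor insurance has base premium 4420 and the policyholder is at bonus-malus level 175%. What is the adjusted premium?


adjusted = base * BM_level / 100
= 4420 * 175 / 100
= 4420 * 1.75
= 7735.0


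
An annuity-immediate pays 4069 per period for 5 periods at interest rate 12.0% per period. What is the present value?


PV = PMT * (1 - (1+i)^(-n)) / i
= 4069 * (1 - (1+0.12)^(-5)) / 0.12
= 4069 * (1 - 0.567427) / 0.12
= 4069 * 3.604776
= 14667.8344


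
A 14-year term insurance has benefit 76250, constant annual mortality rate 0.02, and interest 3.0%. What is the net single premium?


NSP = benefit * sum_{k=0}^{n-1} k_p_x * q * v^(k+1)
With constant q=0.02, v=0.970874
Sum = 0.200702
NSP = 76250 * 0.200702
= 15303.4937


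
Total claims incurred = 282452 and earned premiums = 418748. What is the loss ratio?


Loss ratio = claims / premiums
= 282452 / 418748
= 0.6745


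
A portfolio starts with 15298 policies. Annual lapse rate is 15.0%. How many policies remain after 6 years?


remaining = initial * (1 - lapse)^years
= 15298 * (1 - 0.15)^6
= 15298 * 0.37715
= 5769.6333


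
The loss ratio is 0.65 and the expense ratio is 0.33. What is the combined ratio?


Combined ratio = loss ratio + expense ratio
= 0.65 + 0.33
= 0.98


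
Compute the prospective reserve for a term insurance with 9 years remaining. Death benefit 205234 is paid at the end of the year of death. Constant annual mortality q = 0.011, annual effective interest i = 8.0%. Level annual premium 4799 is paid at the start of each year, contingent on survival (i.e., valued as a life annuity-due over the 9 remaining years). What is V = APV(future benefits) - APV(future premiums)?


v = 1/(1+i) = 0.925926
APV(future benefits) per unit = sum_{k=0}^{8} k_p_x * q * v^(k+1) = 0.066139
APV(future benefits) = 205234 * 0.066139 = 13574.0138
Life annuity-due factor ä_{x:9} = sum_{k=0}^{8} k_p_x * v^k = 6.493667
APV(future premiums) = 4799 * 6.493667 = 31163.1103
V = 13574.0138 - 31163.1103
= -17589.0965


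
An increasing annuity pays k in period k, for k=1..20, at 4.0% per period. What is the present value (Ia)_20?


(Ia)_n = sum_{k=1}^{n} k * v^k, v = 1/(1+i)
v = 0.961538
Sum computed term by term:
(Ia)_20 = 125.155


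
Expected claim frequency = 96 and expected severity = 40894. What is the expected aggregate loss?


E[S] = E[N] * E[X]
= 96 * 40894
= 3.9258e+06


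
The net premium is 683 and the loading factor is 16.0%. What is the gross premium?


Gross = net * (1 + loading)
= 683 * (1 + 0.16)
= 683 * 1.16
= 792.28


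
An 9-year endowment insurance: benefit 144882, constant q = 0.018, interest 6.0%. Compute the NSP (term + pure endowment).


Term component = 16629.1366
Pure endowment = 9_p_x * v^9 * benefit = 0.849187 * 0.591898 * 144882 = 72822.4079
NSP = 89451.5446


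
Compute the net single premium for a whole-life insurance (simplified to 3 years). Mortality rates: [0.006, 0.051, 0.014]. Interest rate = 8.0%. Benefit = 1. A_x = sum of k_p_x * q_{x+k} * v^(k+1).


v = 0.925926
Year 0: k_p_x=1.0, q=0.006, term=0.005556
Year 1: k_p_x=0.994, q=0.051, term=0.043462
Year 2: k_p_x=0.943306, q=0.014, term=0.010484
A_x = 0.0595


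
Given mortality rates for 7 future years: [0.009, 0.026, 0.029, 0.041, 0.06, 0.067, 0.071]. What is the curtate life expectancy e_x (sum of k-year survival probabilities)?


e_x = sum_{k=1}^{n} k_p_x
k_p_x values:
  1_p_x = 0.991
  2_p_x = 0.965234
  3_p_x = 0.937242
  4_p_x = 0.898815
  5_p_x = 0.844886
  6_p_x = 0.788279
  7_p_x = 0.732311
e_x = 6.1578


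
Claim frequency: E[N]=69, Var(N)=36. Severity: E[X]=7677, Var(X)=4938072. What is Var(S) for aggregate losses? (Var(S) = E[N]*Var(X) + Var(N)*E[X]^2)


Var(S) = E[N]*Var(X) + Var(N)*E[X]^2
= 69*4938072 + 36*7677^2
= 340726968 + 2121707844
= 2.4624e+09


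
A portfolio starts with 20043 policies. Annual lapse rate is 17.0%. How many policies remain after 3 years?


remaining = initial * (1 - lapse)^years
= 20043 * (1 - 0.17)^3
= 20043 * 0.571787
= 11460.3268


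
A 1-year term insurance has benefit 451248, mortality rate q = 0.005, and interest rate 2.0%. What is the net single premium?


NSP = benefit * q * v
v = 1/(1+i) = 0.980392
NSP = 451248 * 0.005 * 0.980392
= 2212.0


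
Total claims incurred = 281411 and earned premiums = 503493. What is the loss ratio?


Loss ratio = claims / premiums
= 281411 / 503493
= 0.5589


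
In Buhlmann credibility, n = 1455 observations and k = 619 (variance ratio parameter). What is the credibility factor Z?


Z = n / (n + k)
= 1455 / (1455 + 619)
= 1455 / 2074
= 0.7015


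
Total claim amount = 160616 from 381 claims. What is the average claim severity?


severity = total / number
= 160616 / 381
= 421.5643


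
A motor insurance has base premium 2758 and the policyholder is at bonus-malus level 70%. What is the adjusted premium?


adjusted = base * BM_level / 100
= 2758 * 70 / 100
= 2758 * 0.7
= 1930.6


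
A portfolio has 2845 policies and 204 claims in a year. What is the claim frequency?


frequency = claims / policies
= 204 / 2845
= 0.0717


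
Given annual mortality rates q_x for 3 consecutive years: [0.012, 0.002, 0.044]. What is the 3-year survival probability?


p_k = 1 - q_k for each year
Survival = product of (1 - q_k)
= 0.988 * 0.998 * 0.956
= 0.9426


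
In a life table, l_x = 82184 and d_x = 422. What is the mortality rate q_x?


q_x = d_x / l_x
= 422 / 82184
= 0.0051


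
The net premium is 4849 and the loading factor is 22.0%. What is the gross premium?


Gross = net * (1 + loading)
= 4849 * (1 + 0.22)
= 4849 * 1.22
= 5915.78


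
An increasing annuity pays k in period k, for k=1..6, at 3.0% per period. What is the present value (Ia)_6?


(Ia)_n = sum_{k=1}^{n} k * v^k, v = 1/(1+i)
v = 0.970874
Sum computed term by term:
(Ia)_6 = 18.4934


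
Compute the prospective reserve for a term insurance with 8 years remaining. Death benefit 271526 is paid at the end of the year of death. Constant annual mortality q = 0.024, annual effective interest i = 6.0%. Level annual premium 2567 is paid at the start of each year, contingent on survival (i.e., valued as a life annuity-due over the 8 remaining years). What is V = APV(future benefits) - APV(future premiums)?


v = 1/(1+i) = 0.943396
APV(future benefits) per unit = sum_{k=0}^{7} k_p_x * q * v^(k+1) = 0.138115
APV(future benefits) = 271526 * 0.138115 = 37501.8763
Life annuity-due factor ä_{x:8} = sum_{k=0}^{7} k_p_x * v^k = 6.100089
APV(future premiums) = 2567 * 6.100089 = 15658.9295
V = 37501.8763 - 15658.9295
= 21842.9469


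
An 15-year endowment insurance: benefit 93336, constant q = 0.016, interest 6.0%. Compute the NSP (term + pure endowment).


Term component = 13212.5276
Pure endowment = 15_p_x * v^15 * benefit = 0.785103 * 0.417265 * 93336 = 30576.4937
NSP = 43789.0214


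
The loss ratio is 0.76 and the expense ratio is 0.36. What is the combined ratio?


Combined ratio = loss ratio + expense ratio
= 0.76 + 0.36
= 1.12


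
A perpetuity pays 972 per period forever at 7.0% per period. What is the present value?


PV = PMT / i
= 972 / 0.07
= 13885.7143


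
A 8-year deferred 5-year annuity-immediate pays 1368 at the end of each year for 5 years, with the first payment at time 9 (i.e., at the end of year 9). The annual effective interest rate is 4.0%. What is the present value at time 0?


PV at time 8 of the 5-year annuity-immediate:
a_n = 1368 * (1-(1+0.04)^(-5))/0.04 = 6090.0929
Discount back 8 years to time 0:
PV = 6090.0929 * (1+0.04)^(-8)
= 6090.0929 * 0.73069
= 4449.9713


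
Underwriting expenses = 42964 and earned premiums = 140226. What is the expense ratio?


Expense ratio = expenses / premiums
= 42964 / 140226
= 0.3064


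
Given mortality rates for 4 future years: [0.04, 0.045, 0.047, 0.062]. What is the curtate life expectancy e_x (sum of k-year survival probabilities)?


e_x = sum_{k=1}^{n} k_p_x
k_p_x values:
  1_p_x = 0.96
  2_p_x = 0.9168
  3_p_x = 0.87371
  4_p_x = 0.81954
e_x = 3.5701


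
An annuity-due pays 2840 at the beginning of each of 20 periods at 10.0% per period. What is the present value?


PV_due = PMT * (1-(1+i)^(-n))/i * (1+i)
PV_immediate = 24178.521
PV_due = 24178.521 * 1.1
= 26596.3731


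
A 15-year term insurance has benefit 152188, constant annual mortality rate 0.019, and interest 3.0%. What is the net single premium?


NSP = benefit * sum_{k=0}^{n-1} k_p_x * q * v^(k+1)
With constant q=0.019, v=0.970874
Sum = 0.201102
NSP = 152188 * 0.201102
= 30605.3734


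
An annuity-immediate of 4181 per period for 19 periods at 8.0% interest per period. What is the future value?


FV = PMT * ((1+i)^n - 1) / i
= 4181 * ((1.08)^19 - 1) / 0.08
= 4181 * (4.315701 - 1) / 0.08
= 173286.8266


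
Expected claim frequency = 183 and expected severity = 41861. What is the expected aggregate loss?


E[S] = E[N] * E[X]
= 183 * 41861
= 7.6606e+06


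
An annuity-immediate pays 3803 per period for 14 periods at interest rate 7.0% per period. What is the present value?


PV = PMT * (1 - (1+i)^(-n)) / i
= 3803 * (1 - (1+0.07)^(-14)) / 0.07
= 3803 * (1 - 0.387817) / 0.07
= 3803 * 8.745468
= 33259.0147


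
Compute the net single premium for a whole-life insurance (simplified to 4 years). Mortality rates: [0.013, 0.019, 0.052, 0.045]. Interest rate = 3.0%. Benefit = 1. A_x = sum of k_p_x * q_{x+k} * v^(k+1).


v = 0.970874
Year 0: k_p_x=1.0, q=0.013, term=0.012621
Year 1: k_p_x=0.987, q=0.019, term=0.017677
Year 2: k_p_x=0.968247, q=0.052, term=0.046076
Year 3: k_p_x=0.917898, q=0.045, term=0.036699
A_x = 0.1131


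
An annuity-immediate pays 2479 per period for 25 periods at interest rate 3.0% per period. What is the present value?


PV = PMT * (1 - (1+i)^(-n)) / i
= 2479 * (1 - (1+0.03)^(-25)) / 0.03
= 2479 * (1 - 0.477606) / 0.03
= 2479 * 17.413148
= 43167.1931


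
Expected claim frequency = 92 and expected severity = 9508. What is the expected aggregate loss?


E[S] = E[N] * E[X]
= 92 * 9508
= 874736


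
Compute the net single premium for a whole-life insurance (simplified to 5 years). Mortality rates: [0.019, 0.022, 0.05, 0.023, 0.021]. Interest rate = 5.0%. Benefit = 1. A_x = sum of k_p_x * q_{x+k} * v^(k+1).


v = 0.952381
Year 0: k_p_x=1.0, q=0.019, term=0.018095
Year 1: k_p_x=0.981, q=0.022, term=0.019576
Year 2: k_p_x=0.959418, q=0.05, term=0.041439
Year 3: k_p_x=0.911447, q=0.023, term=0.017247
Year 4: k_p_x=0.890484, q=0.021, term=0.014652
A_x = 0.111


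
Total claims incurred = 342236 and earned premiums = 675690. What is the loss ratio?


Loss ratio = claims / premiums
= 342236 / 675690
= 0.5065


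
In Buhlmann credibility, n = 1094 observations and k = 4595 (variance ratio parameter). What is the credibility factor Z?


Z = n / (n + k)
= 1094 / (1094 + 4595)
= 1094 / 5689
= 0.1923


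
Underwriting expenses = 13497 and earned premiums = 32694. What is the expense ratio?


Expense ratio = expenses / premiums
= 13497 / 32694
= 0.4128


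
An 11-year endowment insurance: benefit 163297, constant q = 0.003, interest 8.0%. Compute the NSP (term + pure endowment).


Term component = 3453.1996
Pure endowment = 11_p_x * v^11 * benefit = 0.967491 * 0.428883 * 163297 = 67758.4772
NSP = 71211.6768


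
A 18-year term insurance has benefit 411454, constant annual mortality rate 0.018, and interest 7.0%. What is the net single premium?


NSP = benefit * sum_{k=0}^{n-1} k_p_x * q * v^(k+1)
With constant q=0.018, v=0.934579
Sum = 0.160905
NSP = 411454 * 0.160905
= 66205.0328


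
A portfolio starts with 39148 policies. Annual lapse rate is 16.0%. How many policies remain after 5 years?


remaining = initial * (1 - lapse)^years
= 39148 * (1 - 0.16)^5
= 39148 * 0.418212
= 16372.1611


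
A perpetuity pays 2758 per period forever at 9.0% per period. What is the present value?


PV = PMT / i
= 2758 / 0.09
= 30644.4444


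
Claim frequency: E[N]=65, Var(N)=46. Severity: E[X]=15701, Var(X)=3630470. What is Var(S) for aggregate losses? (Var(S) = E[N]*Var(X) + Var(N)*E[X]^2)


Var(S) = E[N]*Var(X) + Var(N)*E[X]^2
= 65*3630470 + 46*15701^2
= 235980550 + 11339984446
= 1.1576e+10


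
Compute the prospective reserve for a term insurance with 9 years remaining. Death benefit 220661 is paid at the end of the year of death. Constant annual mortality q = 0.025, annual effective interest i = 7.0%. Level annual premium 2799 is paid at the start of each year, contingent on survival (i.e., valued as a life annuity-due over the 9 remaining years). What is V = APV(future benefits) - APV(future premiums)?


v = 1/(1+i) = 0.934579
APV(future benefits) per unit = sum_{k=0}^{8} k_p_x * q * v^(k+1) = 0.149184
APV(future benefits) = 220661 * 0.149184 = 32919.1742
Life annuity-due factor ä_{x:9} = sum_{k=0}^{8} k_p_x * v^k = 6.385091
APV(future premiums) = 2799 * 6.385091 = 17871.8709
V = 32919.1742 - 17871.8709
= 15047.3034


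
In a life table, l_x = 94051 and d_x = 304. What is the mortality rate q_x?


q_x = d_x / l_x
= 304 / 94051
= 0.0032


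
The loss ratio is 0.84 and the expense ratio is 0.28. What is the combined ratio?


Combined ratio = loss ratio + expense ratio
= 0.84 + 0.28
= 1.12


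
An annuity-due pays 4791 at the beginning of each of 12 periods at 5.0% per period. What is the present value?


PV_due = PMT * (1-(1+i)^(-n))/i * (1+i)
PV_immediate = 42463.8386
PV_due = 42463.8386 * 1.05
= 44587.0305


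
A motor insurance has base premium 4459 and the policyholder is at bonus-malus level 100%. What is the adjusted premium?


adjusted = base * BM_level / 100
= 4459 * 100 / 100
= 4459 * 1.0
= 4459.0


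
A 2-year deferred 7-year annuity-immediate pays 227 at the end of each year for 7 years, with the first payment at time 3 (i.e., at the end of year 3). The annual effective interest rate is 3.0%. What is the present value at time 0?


PV at time 2 of the 7-year annuity-immediate:
a_n = 227 * (1-(1+0.03)^(-7))/0.03 = 1414.2742
Discount back 2 years to time 0:
PV = 1414.2742 * (1+0.03)^(-2)
= 1414.2742 * 0.942596
= 1333.0891


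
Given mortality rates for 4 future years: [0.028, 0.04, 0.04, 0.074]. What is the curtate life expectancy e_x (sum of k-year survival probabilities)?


e_x = sum_{k=1}^{n} k_p_x
k_p_x values:
  1_p_x = 0.972
  2_p_x = 0.93312
  3_p_x = 0.895795
  4_p_x = 0.829506
e_x = 3.6304


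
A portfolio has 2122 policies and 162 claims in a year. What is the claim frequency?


frequency = claims / policies
= 162 / 2122
= 0.0763


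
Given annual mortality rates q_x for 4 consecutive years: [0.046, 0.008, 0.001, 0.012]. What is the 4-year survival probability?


p_k = 1 - q_k for each year
Survival = product of (1 - q_k)
= 0.954 * 0.992 * 0.999 * 0.988
= 0.9341


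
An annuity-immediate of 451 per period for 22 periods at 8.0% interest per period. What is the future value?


FV = PMT * ((1+i)^n - 1) / i
= 451 * ((1.08)^22 - 1) / 0.08
= 451 * (5.43654 - 1) / 0.08
= 25010.9966


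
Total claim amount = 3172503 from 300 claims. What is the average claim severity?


severity = total / number
= 3172503 / 300
= 10575.01


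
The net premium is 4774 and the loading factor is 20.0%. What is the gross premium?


Gross = net * (1 + loading)
= 4774 * (1 + 0.2)
= 4774 * 1.2
= 5728.8


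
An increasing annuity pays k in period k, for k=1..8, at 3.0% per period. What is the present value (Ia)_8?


(Ia)_n = sum_{k=1}^{n} k * v^k, v = 1/(1+i)
v = 0.970874
Sum computed term by term:
(Ia)_8 = 30.5003


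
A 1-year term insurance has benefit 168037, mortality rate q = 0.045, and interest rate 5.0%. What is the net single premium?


NSP = benefit * q * v
v = 1/(1+i) = 0.952381
NSP = 168037 * 0.045 * 0.952381
= 7201.5857


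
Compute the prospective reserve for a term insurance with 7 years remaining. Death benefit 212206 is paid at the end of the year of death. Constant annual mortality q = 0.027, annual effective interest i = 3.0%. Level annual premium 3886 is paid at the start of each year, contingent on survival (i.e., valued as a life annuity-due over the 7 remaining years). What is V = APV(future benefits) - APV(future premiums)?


v = 1/(1+i) = 0.970874
APV(future benefits) per unit = sum_{k=0}^{6} k_p_x * q * v^(k+1) = 0.155691
APV(future benefits) = 212206 * 0.155691 = 33038.5069
Life annuity-due factor ä_{x:7} = sum_{k=0}^{6} k_p_x * v^k = 5.939313
APV(future premiums) = 3886 * 5.939313 = 23080.1703
V = 33038.5069 - 23080.1703
= 9958.3365


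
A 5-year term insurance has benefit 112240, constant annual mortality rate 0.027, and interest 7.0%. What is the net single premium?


NSP = benefit * sum_{k=0}^{n-1} k_p_x * q * v^(k+1)
With constant q=0.027, v=0.934579
Sum = 0.105274
NSP = 112240 * 0.105274
= 11815.9896


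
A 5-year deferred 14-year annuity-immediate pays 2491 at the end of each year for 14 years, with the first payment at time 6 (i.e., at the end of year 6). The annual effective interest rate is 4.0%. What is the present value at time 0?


PV at time 5 of the 14-year annuity-immediate:
a_n = 2491 * (1-(1+0.04)^(-14))/0.04 = 26312.7392
Discount back 5 years to time 0:
PV = 26312.7392 * (1+0.04)^(-5)
= 26312.7392 * 0.821927
= 21627.1536


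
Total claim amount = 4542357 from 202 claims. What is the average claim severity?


severity = total / number
= 4542357 / 202
= 22486.9158


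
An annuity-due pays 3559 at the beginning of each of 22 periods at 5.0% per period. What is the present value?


PV_due = PMT * (1-(1+i)^(-n))/i * (1+i)
PV_immediate = 46847.1262
PV_due = 46847.1262 * 1.05
= 49189.4825


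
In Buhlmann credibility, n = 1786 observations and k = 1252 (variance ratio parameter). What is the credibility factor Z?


Z = n / (n + k)
= 1786 / (1786 + 1252)
= 1786 / 3038
= 0.5879


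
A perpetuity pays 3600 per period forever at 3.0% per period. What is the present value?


PV = PMT / i
= 3600 / 0.03
= 120000.0


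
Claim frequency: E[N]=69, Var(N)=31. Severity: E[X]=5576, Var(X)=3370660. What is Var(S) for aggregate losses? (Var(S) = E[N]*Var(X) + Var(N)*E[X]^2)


Var(S) = E[N]*Var(X) + Var(N)*E[X]^2
= 69*3370660 + 31*5576^2
= 232575540 + 963845056
= 1.1964e+09


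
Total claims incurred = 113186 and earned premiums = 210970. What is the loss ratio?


Loss ratio = claims / premiums
= 113186 / 210970
= 0.5365


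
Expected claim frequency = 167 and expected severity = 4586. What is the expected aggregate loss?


E[S] = E[N] * E[X]
= 167 * 4586
= 765862


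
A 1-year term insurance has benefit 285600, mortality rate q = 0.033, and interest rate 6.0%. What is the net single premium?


NSP = benefit * q * v
v = 1/(1+i) = 0.943396
NSP = 285600 * 0.033 * 0.943396
= 8891.3208


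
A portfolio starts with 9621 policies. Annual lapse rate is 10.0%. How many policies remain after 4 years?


remaining = initial * (1 - lapse)^years
= 9621 * (1 - 0.1)^4
= 9621 * 0.6561
= 6312.3381


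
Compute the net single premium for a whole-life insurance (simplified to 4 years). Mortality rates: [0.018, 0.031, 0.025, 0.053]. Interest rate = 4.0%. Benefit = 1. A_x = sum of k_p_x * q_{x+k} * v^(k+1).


v = 0.961538
Year 0: k_p_x=1.0, q=0.018, term=0.017308
Year 1: k_p_x=0.982, q=0.031, term=0.028145
Year 2: k_p_x=0.951558, q=0.025, term=0.021148
Year 3: k_p_x=0.927769, q=0.053, term=0.042032
A_x = 0.1086


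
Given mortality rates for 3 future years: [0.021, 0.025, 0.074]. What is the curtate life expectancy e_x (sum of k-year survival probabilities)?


e_x = sum_{k=1}^{n} k_p_x
k_p_x values:
  1_p_x = 0.979
  2_p_x = 0.954525
  3_p_x = 0.88389
e_x = 2.8174


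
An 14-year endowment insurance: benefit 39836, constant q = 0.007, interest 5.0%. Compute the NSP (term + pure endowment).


Term component = 2652.7067
Pure endowment = 14_p_x * v^14 * benefit = 0.906337 * 0.505068 * 39836 = 18235.3883
NSP = 20888.095


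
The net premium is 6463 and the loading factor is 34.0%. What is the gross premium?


Gross = net * (1 + loading)
= 6463 * (1 + 0.34)
= 6463 * 1.34
= 8660.42


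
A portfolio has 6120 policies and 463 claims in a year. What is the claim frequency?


frequency = claims / policies
= 463 / 6120
= 0.0757


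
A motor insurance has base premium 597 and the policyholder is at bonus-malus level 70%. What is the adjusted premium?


adjusted = base * BM_level / 100
= 597 * 70 / 100
= 597 * 0.7
= 417.9


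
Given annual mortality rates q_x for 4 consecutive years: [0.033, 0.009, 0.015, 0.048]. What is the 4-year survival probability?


p_k = 1 - q_k for each year
Survival = product of (1 - q_k)
= 0.967 * 0.991 * 0.985 * 0.952
= 0.8986


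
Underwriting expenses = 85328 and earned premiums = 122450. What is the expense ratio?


Expense ratio = expenses / premiums
= 85328 / 122450
= 0.6968


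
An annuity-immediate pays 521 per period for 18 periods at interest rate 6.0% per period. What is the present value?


PV = PMT * (1 - (1+i)^(-n)) / i
= 521 * (1 - (1+0.06)^(-18)) / 0.06
= 521 * (1 - 0.350344) / 0.06
= 521 * 10.827603
= 5641.1814


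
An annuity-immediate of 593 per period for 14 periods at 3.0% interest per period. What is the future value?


FV = PMT * ((1+i)^n - 1) / i
= 593 * ((1.03)^14 - 1) / 0.03
= 593 * (1.51259 - 1) / 0.03
= 10132.1902


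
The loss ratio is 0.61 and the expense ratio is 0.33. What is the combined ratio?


Combined ratio = loss ratio + expense ratio
= 0.61 + 0.33
= 0.94


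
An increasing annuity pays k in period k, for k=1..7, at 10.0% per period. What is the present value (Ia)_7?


(Ia)_n = sum_{k=1}^{n} k * v^k, v = 1/(1+i)
v = 0.909091
Sum computed term by term:
(Ia)_7 = 17.6315


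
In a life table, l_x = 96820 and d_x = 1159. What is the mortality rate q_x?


q_x = d_x / l_x
= 1159 / 96820
= 0.012


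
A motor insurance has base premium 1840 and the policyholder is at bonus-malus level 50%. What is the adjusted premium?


adjusted = base * BM_level / 100
= 1840 * 50 / 100
= 1840 * 0.5
= 920.0


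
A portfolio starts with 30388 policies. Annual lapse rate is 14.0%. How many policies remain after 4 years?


remaining = initial * (1 - lapse)^years
= 30388 * (1 - 0.14)^4
= 30388 * 0.547008
= 16622.484


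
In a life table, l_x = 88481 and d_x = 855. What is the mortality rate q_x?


q_x = d_x / l_x
= 855 / 88481
= 0.0097


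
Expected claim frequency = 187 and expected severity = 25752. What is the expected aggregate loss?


E[S] = E[N] * E[X]
= 187 * 25752
= 4.8156e+06


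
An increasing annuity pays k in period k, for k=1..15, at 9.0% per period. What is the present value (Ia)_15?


(Ia)_n = sum_{k=1}^{n} k * v^k, v = 1/(1+i)
v = 0.917431
Sum computed term by term:
(Ia)_15 = 51.8676


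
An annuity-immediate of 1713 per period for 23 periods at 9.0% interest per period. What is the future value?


FV = PMT * ((1+i)^n - 1) / i
= 1713 * ((1.09)^23 - 1) / 0.09
= 1713 * (7.257874 - 1) / 0.09
= 119108.2108


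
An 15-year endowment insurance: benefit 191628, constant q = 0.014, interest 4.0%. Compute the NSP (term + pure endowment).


Term component = 27353.4848
Pure endowment = 15_p_x * v^15 * benefit = 0.809382 * 0.555265 * 191628 = 86121.7015
NSP = 113475.1863


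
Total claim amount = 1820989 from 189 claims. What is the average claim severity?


severity = total / number
= 1820989 / 189
= 9634.8624


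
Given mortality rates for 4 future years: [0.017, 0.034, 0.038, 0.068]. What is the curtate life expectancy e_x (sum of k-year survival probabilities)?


e_x = sum_{k=1}^{n} k_p_x
k_p_x values:
  1_p_x = 0.983
  2_p_x = 0.949578
  3_p_x = 0.913494
  4_p_x = 0.851376
e_x = 3.6974


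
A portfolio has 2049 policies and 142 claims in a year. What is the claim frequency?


frequency = claims / policies
= 142 / 2049
= 0.0693


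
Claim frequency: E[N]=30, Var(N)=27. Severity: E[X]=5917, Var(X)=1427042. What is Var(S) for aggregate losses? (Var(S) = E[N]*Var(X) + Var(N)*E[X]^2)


Var(S) = E[N]*Var(X) + Var(N)*E[X]^2
= 30*1427042 + 27*5917^2
= 42811260 + 945294003
= 9.8811e+08


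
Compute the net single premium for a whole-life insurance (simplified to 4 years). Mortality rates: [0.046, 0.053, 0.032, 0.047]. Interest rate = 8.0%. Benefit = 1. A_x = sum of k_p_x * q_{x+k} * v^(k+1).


v = 0.925926
Year 0: k_p_x=1.0, q=0.046, term=0.042593
Year 1: k_p_x=0.954, q=0.053, term=0.043349
Year 2: k_p_x=0.903438, q=0.032, term=0.02295
Year 3: k_p_x=0.874528, q=0.047, term=0.030212
A_x = 0.1391


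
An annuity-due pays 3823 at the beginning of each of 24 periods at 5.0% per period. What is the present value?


PV_due = PMT * (1-(1+i)^(-n))/i * (1+i)
PV_immediate = 52752.2076
PV_due = 52752.2076 * 1.05
= 55389.818


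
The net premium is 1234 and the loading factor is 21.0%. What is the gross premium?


Gross = net * (1 + loading)
= 1234 * (1 + 0.21)
= 1234 * 1.21
= 1493.14


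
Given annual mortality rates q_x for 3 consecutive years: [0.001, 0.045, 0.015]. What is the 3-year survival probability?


p_k = 1 - q_k for each year
Survival = product of (1 - q_k)
= 0.999 * 0.955 * 0.985
= 0.9397


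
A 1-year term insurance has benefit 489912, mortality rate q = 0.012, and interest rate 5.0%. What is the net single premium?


NSP = benefit * q * v
v = 1/(1+i) = 0.952381
NSP = 489912 * 0.012 * 0.952381
= 5598.9943


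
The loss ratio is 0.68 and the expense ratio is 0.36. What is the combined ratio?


Combined ratio = loss ratio + expense ratio
= 0.68 + 0.36
= 1.04


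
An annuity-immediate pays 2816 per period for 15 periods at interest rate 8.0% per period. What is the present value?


PV = PMT * (1 - (1+i)^(-n)) / i
= 2816 * (1 - (1+0.08)^(-15)) / 0.08
= 2816 * (1 - 0.315242) / 0.08
= 2816 * 8.559479
= 24103.492


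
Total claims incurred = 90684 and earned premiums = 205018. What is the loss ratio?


Loss ratio = claims / premiums
= 90684 / 205018
= 0.4423


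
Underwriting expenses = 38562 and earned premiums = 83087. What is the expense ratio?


Expense ratio = expenses / premiums
= 38562 / 83087
= 0.4641


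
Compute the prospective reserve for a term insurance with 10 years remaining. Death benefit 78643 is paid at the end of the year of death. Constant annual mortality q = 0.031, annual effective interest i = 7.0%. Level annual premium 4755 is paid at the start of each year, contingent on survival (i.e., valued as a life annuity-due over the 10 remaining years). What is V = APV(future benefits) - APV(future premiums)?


v = 1/(1+i) = 0.934579
APV(future benefits) per unit = sum_{k=0}^{9} k_p_x * q * v^(k+1) = 0.193053
APV(future benefits) = 78643 * 0.193053 = 15182.233
Life annuity-due factor ä_{x:10} = sum_{k=0}^{9} k_p_x * v^k = 6.663427
APV(future premiums) = 4755 * 6.663427 = 31684.5968
V = 15182.233 - 31684.5968
= -16502.3638


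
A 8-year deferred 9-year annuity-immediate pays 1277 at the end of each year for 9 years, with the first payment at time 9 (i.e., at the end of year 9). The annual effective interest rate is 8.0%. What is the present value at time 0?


PV at time 8 of the 9-year annuity-immediate:
a_n = 1277 * (1-(1+0.08)^(-9))/0.08 = 7977.2759
Discount back 8 years to time 0:
PV = 7977.2759 * (1+0.08)^(-8)
= 7977.2759 * 0.540269
= 4309.8739


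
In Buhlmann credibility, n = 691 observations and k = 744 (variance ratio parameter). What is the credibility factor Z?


Z = n / (n + k)
= 691 / (691 + 744)
= 691 / 1435
= 0.4815


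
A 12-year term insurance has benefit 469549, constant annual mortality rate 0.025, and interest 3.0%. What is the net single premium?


NSP = benefit * sum_{k=0}^{n-1} k_p_x * q * v^(k+1)
With constant q=0.025, v=0.970874
Sum = 0.219265
NSP = 469549 * 0.219265
= 102955.6206


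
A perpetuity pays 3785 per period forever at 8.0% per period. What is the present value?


PV = PMT / i
= 3785 / 0.08
= 47312.5


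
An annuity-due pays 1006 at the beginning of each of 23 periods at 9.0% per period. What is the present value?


PV_due = PMT * (1-(1+i)^(-n))/i * (1+i)
PV_immediate = 9637.6881
PV_due = 9637.6881 * 1.09
= 10505.08


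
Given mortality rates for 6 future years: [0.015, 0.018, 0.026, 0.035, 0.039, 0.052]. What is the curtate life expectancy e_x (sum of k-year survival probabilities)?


e_x = sum_{k=1}^{n} k_p_x
k_p_x values:
  1_p_x = 0.985
  2_p_x = 0.96727
  3_p_x = 0.942121
  4_p_x = 0.909147
  5_p_x = 0.87369
  6_p_x = 0.828258
e_x = 5.5055


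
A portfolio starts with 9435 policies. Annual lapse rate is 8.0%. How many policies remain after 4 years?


remaining = initial * (1 - lapse)^years
= 9435 * (1 - 0.08)^4
= 9435 * 0.716393
= 6759.1676


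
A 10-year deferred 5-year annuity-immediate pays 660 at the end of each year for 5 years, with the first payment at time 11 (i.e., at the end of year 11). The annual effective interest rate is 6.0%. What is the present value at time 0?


PV at time 10 of the 5-year annuity-immediate:
a_n = 660 * (1-(1+0.06)^(-5))/0.06 = 2780.1601
Discount back 10 years to time 0:
PV = 2780.1601 * (1+0.06)^(-10)
= 2780.1601 * 0.558395
= 1552.4269


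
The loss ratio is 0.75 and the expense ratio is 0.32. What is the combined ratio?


Combined ratio = loss ratio + expense ratio
= 0.75 + 0.32
= 1.07


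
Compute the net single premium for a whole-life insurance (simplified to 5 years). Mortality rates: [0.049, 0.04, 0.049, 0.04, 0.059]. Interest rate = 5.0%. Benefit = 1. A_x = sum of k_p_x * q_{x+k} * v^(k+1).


v = 0.952381
Year 0: k_p_x=1.0, q=0.049, term=0.046667
Year 1: k_p_x=0.951, q=0.04, term=0.034503
Year 2: k_p_x=0.91296, q=0.049, term=0.038644
Year 3: k_p_x=0.868225, q=0.04, term=0.028572
Year 4: k_p_x=0.833496, q=0.059, term=0.038531
A_x = 0.1869


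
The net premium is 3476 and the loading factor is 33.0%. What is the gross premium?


Gross = net * (1 + loading)
= 3476 * (1 + 0.33)
= 3476 * 1.33
= 4623.08


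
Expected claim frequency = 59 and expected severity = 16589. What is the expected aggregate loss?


E[S] = E[N] * E[X]
= 59 * 16589
= 978751


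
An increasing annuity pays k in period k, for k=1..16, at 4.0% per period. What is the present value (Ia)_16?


(Ia)_n = sum_{k=1}^{n} k * v^k, v = 1/(1+i)
v = 0.961538
Sum computed term by term:
(Ia)_16 = 89.3964


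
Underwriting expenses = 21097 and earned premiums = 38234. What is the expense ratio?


Expense ratio = expenses / premiums
= 21097 / 38234
= 0.5518


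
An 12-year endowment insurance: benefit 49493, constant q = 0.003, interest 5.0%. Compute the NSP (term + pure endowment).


Term component = 1296.7575
Pure endowment = 12_p_x * v^12 * benefit = 0.964588 * 0.556837 * 49493 = 26583.6182
NSP = 27880.3756


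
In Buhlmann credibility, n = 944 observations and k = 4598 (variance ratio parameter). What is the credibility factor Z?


Z = n / (n + k)
= 944 / (944 + 4598)
= 944 / 5542
= 0.1703


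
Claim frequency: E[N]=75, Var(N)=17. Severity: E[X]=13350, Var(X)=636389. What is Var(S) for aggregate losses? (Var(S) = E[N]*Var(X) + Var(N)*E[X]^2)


Var(S) = E[N]*Var(X) + Var(N)*E[X]^2
= 75*636389 + 17*13350^2
= 47729175 + 3029782500
= 3.0775e+09


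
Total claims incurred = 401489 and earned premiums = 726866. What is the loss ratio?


Loss ratio = claims / premiums
= 401489 / 726866
= 0.5524


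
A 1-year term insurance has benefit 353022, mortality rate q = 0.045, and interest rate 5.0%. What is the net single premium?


NSP = benefit * q * v
v = 1/(1+i) = 0.952381
NSP = 353022 * 0.045 * 0.952381
= 15129.5143


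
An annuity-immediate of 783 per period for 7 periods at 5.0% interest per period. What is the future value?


FV = PMT * ((1+i)^n - 1) / i
= 783 * ((1.05)^7 - 1) / 0.05
= 783 * (1.4071 - 1) / 0.05
= 6375.1926


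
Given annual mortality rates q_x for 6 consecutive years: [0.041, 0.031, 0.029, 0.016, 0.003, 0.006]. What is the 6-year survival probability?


p_k = 1 - q_k for each year
Survival = product of (1 - q_k)
= 0.959 * 0.969 * 0.971 * 0.984 * 0.997 * 0.994
= 0.8799


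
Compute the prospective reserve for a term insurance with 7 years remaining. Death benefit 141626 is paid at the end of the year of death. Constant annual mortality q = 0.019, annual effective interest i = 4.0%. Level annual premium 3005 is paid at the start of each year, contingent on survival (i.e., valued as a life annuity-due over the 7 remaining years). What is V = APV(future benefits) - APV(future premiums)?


v = 1/(1+i) = 0.961538
APV(future benefits) per unit = sum_{k=0}^{6} k_p_x * q * v^(k+1) = 0.108065
APV(future benefits) = 141626 * 0.108065 = 15304.7708
Life annuity-due factor ä_{x:7} = sum_{k=0}^{6} k_p_x * v^k = 5.91512
APV(future premiums) = 3005 * 5.91512 = 17774.9363
V = 15304.7708 - 17774.9363
= -2470.1656


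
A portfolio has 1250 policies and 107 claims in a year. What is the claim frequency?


frequency = claims / policies
= 107 / 1250
= 0.0856


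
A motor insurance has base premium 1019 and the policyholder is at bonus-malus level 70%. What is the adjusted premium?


adjusted = base * BM_level / 100
= 1019 * 70 / 100
= 1019 * 0.7
= 713.3


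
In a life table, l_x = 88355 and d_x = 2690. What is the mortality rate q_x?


q_x = d_x / l_x
= 2690 / 88355
= 0.0304


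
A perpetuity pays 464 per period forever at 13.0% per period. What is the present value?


PV = PMT / i
= 464 / 0.13
= 3569.2308


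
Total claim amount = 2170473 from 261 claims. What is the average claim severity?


severity = total / number
= 2170473 / 261
= 8315.9885


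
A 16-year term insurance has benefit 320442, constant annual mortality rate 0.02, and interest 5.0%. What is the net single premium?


NSP = benefit * sum_{k=0}^{n-1} k_p_x * q * v^(k+1)
With constant q=0.02, v=0.952381
Sum = 0.190977
NSP = 320442 * 0.190977
= 61197.0907
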